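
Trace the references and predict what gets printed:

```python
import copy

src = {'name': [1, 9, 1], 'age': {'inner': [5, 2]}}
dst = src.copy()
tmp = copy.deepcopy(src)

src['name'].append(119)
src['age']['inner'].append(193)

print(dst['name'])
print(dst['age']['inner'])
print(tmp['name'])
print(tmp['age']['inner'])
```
[1, 9, 1, 119]
[5, 2, 193]
[1, 9, 1]
[5, 2]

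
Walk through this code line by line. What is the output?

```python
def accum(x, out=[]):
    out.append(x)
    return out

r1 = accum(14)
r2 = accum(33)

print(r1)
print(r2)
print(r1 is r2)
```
[14, 33]
[14, 33]
True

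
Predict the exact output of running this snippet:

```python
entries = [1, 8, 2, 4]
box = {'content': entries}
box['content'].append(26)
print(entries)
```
[1, 8, 2, 4, 26]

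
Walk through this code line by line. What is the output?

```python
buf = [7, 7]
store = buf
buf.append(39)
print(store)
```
[7, 7, 39]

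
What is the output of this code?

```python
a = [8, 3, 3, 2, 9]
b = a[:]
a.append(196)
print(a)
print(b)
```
[8, 3, 3, 2, 9, 196]
[8, 3, 3, 2, 9]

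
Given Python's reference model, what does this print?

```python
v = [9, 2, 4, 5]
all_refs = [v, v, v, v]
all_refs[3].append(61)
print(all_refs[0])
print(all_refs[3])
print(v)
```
[9, 2, 4, 5, 61]
[9, 2, 4, 5, 61]
[9, 2, 4, 5, 61]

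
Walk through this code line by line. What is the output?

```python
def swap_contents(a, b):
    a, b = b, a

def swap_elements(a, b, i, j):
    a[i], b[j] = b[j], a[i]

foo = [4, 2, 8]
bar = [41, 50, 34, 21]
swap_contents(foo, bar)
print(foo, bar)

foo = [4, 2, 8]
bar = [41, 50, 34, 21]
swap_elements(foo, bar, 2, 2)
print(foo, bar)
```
[4, 2, 8] [41, 50, 34, 21]
[4, 2, 34] [41, 50, 8, 21]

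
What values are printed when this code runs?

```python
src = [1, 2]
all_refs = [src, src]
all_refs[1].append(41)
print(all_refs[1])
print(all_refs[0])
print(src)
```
[1, 2, 41]
[1, 2, 41]
[1, 2, 41]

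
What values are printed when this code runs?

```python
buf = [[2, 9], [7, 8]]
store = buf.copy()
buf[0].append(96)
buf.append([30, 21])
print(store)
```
[[2, 9, 96], [7, 8]]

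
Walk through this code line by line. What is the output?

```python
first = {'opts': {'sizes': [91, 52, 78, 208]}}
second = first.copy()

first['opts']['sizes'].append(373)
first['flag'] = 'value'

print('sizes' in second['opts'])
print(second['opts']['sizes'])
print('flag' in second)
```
True
[91, 52, 78, 208, 373]
False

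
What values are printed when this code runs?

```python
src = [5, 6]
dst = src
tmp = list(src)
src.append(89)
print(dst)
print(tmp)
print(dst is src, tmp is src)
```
[5, 6, 89]
[5, 6]
True False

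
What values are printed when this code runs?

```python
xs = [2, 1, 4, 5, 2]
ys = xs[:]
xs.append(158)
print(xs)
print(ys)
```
[2, 1, 4, 5, 2, 158]
[2, 1, 4, 5, 2]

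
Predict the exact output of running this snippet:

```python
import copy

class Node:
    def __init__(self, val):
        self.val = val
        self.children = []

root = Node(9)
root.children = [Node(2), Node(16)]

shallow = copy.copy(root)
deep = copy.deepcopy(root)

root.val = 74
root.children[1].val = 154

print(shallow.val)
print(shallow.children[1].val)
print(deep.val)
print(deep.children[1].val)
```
9
154
9
16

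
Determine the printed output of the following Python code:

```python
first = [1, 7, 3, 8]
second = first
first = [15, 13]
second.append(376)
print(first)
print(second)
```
[15, 13]
[1, 7, 3, 8, 376]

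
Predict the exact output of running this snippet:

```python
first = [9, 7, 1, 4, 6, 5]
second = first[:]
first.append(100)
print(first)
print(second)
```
[9, 7, 1, 4, 6, 5, 100]
[9, 7, 1, 4, 6, 5]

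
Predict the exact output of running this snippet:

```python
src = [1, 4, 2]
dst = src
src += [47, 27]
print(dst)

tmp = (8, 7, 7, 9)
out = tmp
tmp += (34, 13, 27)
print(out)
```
[1, 4, 2, 47, 27]
(8, 7, 7, 9)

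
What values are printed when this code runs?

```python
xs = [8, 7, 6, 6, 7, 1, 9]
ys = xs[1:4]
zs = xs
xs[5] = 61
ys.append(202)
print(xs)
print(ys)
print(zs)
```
[8, 7, 6, 6, 7, 61, 9]
[7, 6, 6, 202]
[8, 7, 6, 6, 7, 61, 9]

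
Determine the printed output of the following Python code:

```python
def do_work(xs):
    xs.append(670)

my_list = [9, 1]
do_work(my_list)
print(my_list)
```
[9, 1, 670]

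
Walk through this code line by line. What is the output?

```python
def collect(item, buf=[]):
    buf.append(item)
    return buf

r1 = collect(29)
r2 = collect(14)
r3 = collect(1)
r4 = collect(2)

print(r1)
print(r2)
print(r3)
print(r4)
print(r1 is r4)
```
[29, 14, 1, 2]
[29, 14, 1, 2]
[29, 14, 1, 2]
[29, 14, 1, 2]
True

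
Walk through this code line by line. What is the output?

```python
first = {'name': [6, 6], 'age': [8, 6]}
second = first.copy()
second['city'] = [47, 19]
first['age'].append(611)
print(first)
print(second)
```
{'name': [6, 6], 'age': [8, 6, 611]}
{'name': [6, 6], 'age': [8, 6, 611], 'city': [47, 19]}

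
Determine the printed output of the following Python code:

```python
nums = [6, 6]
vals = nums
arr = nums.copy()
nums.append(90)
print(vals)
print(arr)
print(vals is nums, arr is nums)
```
[6, 6, 90]
[6, 6]
True False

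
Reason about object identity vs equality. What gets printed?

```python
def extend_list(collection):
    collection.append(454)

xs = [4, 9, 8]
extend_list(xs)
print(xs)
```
[4, 9, 8, 454]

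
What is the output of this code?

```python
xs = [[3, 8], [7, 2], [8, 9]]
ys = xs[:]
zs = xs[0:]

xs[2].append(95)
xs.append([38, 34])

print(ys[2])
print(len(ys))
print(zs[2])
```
[8, 9, 95]
3
[8, 9, 95]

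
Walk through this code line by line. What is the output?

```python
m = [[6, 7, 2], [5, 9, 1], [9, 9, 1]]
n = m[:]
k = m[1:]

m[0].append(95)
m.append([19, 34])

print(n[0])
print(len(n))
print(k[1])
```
[6, 7, 2, 95]
3
[9, 9, 1]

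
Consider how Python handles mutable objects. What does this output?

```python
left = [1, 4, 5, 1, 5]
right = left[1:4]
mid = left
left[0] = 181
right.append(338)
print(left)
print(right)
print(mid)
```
[181, 4, 5, 1, 5]
[4, 5, 1, 338]
[181, 4, 5, 1, 5]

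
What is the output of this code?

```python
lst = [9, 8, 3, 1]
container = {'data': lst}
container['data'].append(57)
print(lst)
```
[9, 8, 3, 1, 57]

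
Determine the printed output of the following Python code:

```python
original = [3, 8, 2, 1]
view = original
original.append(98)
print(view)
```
[3, 8, 2, 1, 98]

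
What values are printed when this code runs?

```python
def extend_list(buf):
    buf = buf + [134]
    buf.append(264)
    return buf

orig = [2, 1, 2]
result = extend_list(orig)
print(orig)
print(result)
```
[2, 1, 2]
[2, 1, 2, 134, 264]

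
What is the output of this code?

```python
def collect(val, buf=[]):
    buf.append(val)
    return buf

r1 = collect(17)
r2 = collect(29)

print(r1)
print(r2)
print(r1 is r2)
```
[17, 29]
[17, 29]
True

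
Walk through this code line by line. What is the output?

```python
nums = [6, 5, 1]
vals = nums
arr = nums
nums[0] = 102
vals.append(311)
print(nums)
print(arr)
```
[102, 5, 1, 311]
[102, 5, 1, 311]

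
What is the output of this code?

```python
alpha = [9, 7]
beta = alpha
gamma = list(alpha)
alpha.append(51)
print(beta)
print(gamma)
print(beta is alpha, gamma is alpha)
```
[9, 7, 51]
[9, 7]
True False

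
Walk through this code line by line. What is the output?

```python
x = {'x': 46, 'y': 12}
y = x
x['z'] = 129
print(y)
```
{'x': 46, 'y': 12, 'z': 129}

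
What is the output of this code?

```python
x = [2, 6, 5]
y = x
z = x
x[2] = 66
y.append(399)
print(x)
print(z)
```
[2, 6, 66, 399]
[2, 6, 66, 399]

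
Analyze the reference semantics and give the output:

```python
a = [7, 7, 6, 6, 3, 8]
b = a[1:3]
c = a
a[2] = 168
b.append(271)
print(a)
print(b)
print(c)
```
[7, 7, 168, 6, 3, 8]
[7, 6, 271]
[7, 7, 168, 6, 3, 8]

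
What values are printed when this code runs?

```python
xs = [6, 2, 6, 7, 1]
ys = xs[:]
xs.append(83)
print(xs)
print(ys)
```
[6, 2, 6, 7, 1, 83]
[6, 2, 6, 7, 1]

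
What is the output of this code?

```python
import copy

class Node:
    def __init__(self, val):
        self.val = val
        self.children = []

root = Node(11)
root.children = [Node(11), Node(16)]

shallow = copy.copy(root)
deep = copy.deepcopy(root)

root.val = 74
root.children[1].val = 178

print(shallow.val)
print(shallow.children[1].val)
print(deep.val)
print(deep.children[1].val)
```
11
178
11
16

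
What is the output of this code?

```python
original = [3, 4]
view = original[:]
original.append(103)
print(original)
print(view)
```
[3, 4, 103]
[3, 4]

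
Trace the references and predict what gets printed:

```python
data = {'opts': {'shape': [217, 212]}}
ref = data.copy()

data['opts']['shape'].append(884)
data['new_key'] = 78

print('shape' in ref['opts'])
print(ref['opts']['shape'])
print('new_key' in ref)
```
True
[217, 212, 884]
False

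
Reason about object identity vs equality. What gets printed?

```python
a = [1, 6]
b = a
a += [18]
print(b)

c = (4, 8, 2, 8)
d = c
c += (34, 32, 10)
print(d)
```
[1, 6, 18]
(4, 8, 2, 8)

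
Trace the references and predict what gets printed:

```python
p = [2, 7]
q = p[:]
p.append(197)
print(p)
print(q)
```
[2, 7, 197]
[2, 7]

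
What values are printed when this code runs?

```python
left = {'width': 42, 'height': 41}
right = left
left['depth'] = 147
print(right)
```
{'width': 42, 'height': 41, 'depth': 147}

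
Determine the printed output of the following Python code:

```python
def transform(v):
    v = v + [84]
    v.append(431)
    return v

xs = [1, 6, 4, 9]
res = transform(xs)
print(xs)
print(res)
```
[1, 6, 4, 9]
[1, 6, 4, 9, 84, 431]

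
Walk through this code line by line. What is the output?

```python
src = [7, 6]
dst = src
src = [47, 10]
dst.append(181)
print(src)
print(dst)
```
[47, 10]
[7, 6, 181]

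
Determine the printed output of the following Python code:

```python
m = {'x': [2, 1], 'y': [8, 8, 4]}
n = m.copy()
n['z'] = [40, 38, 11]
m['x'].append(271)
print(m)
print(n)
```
{'x': [2, 1, 271], 'y': [8, 8, 4]}
{'x': [2, 1, 271], 'y': [8, 8, 4], 'z': [40, 38, 11]}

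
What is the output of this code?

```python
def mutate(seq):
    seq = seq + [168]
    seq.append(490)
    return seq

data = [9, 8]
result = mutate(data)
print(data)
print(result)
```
[9, 8]
[9, 8, 168, 490]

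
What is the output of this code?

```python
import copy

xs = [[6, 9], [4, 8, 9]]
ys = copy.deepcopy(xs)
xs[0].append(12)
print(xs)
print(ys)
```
[[6, 9, 12], [4, 8, 9]]
[[6, 9], [4, 8, 9]]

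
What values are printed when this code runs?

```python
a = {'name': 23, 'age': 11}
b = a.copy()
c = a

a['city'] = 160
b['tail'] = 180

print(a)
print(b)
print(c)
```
{'name': 23, 'age': 11, 'city': 160}
{'name': 23, 'age': 11, 'tail': 180}
{'name': 23, 'age': 11, 'city': 160}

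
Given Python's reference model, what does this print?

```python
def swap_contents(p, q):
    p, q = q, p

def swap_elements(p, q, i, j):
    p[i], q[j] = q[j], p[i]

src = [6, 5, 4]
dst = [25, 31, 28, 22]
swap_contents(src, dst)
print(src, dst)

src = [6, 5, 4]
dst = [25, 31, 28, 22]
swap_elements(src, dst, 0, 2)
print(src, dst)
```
[6, 5, 4] [25, 31, 28, 22]
[28, 5, 4] [25, 31, 6, 22]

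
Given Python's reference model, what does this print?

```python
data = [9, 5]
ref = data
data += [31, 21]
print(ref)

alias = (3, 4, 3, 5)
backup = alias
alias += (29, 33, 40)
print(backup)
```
[9, 5, 31, 21]
(3, 4, 3, 5)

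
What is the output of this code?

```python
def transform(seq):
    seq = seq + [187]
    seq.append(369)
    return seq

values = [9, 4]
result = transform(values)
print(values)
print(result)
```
[9, 4]
[9, 4, 187, 369]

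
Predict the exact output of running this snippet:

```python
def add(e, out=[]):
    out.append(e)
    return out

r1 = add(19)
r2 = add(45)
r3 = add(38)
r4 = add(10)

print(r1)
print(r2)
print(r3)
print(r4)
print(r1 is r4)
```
[19, 45, 38, 10]
[19, 45, 38, 10]
[19, 45, 38, 10]
[19, 45, 38, 10]
True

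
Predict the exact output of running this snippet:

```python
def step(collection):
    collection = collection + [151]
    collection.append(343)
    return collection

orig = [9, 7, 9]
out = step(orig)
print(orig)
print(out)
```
[9, 7, 9]
[9, 7, 9, 151, 343]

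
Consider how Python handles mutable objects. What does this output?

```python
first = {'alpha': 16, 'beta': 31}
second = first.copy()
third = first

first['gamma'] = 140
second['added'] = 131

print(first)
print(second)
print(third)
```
{'alpha': 16, 'beta': 31, 'gamma': 140}
{'alpha': 16, 'beta': 31, 'added': 131}
{'alpha': 16, 'beta': 31, 'gamma': 140}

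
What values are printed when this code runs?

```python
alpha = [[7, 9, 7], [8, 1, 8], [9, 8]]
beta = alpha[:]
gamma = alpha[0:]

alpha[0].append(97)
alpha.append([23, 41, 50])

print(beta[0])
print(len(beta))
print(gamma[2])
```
[7, 9, 7, 97]
3
[9, 8]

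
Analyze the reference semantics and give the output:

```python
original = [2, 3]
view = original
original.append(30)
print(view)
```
[2, 3, 30]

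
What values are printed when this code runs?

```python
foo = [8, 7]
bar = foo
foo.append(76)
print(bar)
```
[8, 7, 76]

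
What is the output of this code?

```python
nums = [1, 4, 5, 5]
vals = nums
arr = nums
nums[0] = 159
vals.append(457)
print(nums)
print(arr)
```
[159, 4, 5, 5, 457]
[159, 4, 5, 5, 457]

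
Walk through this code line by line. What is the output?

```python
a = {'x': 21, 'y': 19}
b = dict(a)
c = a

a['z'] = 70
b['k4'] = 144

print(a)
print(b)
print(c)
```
{'x': 21, 'y': 19, 'z': 70}
{'x': 21, 'y': 19, 'k4': 144}
{'x': 21, 'y': 19, 'z': 70}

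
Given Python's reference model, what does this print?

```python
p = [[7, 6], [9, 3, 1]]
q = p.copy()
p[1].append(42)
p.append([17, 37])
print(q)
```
[[7, 6], [9, 3, 1, 42]]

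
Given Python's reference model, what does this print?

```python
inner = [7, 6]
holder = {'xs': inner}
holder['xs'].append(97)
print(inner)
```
[7, 6, 97]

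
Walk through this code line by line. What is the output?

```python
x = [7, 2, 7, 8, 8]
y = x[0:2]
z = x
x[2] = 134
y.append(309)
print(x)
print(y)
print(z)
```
[7, 2, 134, 8, 8]
[7, 2, 309]
[7, 2, 134, 8, 8]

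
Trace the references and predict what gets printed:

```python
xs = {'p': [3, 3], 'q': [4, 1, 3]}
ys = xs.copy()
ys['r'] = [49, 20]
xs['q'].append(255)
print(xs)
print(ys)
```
{'p': [3, 3], 'q': [4, 1, 3, 255]}
{'p': [3, 3], 'q': [4, 1, 3, 255], 'r': [49, 20]}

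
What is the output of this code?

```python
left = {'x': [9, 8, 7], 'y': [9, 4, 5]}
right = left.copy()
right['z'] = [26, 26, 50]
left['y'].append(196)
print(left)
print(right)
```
{'x': [9, 8, 7], 'y': [9, 4, 5, 196]}
{'x': [9, 8, 7], 'y': [9, 4, 5, 196], 'z': [26, 26, 50]}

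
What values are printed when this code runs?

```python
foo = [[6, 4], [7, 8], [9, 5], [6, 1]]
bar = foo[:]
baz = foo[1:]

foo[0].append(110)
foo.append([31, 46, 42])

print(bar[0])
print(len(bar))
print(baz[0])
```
[6, 4, 110]
4
[7, 8]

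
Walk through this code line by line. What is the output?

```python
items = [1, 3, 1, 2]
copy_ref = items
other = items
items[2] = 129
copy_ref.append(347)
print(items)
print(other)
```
[1, 3, 129, 2, 347]
[1, 3, 129, 2, 347]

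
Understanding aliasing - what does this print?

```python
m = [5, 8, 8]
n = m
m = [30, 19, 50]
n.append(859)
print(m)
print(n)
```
[30, 19, 50]
[5, 8, 8, 859]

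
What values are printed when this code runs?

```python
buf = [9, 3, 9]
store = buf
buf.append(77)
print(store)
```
[9, 3, 9, 77]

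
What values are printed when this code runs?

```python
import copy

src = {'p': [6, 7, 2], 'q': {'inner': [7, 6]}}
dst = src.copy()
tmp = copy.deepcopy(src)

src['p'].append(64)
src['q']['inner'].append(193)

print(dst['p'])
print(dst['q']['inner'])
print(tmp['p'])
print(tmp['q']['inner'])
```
[6, 7, 2, 64]
[7, 6, 193]
[6, 7, 2]
[7, 6]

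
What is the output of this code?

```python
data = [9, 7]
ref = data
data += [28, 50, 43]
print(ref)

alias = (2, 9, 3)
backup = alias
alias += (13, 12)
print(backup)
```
[9, 7, 28, 50, 43]
(2, 9, 3)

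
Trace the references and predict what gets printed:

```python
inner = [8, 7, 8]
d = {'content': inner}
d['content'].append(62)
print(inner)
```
[8, 7, 8, 62]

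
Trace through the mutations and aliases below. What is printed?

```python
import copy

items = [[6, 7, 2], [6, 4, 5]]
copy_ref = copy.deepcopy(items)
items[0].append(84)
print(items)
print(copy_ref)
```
[[6, 7, 2, 84], [6, 4, 5]]
[[6, 7, 2], [6, 4, 5]]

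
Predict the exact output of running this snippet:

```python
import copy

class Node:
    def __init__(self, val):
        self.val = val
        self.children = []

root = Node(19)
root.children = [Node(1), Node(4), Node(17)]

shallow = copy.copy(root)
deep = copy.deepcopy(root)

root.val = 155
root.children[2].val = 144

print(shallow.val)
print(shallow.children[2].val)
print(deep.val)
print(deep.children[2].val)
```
19
144
19
17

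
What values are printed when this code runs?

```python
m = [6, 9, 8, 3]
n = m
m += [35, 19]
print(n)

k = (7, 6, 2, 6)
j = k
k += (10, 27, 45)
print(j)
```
[6, 9, 8, 3, 35, 19]
(7, 6, 2, 6)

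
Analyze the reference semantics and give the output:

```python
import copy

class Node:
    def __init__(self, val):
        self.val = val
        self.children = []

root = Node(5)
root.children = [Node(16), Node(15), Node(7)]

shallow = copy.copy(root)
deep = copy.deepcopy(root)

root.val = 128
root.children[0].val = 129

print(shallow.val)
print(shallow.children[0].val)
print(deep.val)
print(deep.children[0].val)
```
5
129
5
16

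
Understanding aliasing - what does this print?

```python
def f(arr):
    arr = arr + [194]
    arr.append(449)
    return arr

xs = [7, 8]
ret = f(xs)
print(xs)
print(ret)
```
[7, 8]
[7, 8, 194, 449]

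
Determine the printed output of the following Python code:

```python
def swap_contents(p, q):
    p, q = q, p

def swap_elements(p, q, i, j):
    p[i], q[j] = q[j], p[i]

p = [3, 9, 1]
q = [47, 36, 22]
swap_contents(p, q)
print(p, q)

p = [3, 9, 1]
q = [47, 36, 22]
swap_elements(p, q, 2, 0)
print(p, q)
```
[3, 9, 1] [47, 36, 22]
[3, 9, 47] [1, 36, 22]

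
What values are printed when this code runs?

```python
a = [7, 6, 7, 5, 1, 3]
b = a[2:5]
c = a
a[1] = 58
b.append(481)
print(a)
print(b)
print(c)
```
[7, 58, 7, 5, 1, 3]
[7, 5, 1, 481]
[7, 58, 7, 5, 1, 3]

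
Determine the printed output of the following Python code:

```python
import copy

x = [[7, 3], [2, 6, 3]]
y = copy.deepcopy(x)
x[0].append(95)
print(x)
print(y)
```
[[7, 3, 95], [2, 6, 3]]
[[7, 3], [2, 6, 3]]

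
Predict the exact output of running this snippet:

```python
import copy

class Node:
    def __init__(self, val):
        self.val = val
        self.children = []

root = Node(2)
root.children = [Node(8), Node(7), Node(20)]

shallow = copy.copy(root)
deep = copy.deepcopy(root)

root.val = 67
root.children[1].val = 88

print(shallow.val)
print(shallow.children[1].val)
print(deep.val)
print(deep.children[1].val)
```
2
88
2
7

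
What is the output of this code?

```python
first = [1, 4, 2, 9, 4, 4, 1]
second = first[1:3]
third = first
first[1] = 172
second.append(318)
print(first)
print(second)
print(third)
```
[1, 172, 2, 9, 4, 4, 1]
[4, 2, 318]
[1, 172, 2, 9, 4, 4, 1]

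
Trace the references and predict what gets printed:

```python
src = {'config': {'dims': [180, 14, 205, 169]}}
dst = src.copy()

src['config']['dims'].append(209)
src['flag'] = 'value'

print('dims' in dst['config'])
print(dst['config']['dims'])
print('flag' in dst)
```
True
[180, 14, 205, 169, 209]
False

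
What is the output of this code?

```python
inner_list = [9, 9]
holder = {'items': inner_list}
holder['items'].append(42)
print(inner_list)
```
[9, 9, 42]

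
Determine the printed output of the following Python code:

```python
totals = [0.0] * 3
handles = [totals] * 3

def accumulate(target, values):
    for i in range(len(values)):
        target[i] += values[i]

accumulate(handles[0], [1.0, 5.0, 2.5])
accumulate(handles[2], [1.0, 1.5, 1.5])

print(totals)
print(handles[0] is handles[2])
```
[2.0, 6.5, 4.0]
True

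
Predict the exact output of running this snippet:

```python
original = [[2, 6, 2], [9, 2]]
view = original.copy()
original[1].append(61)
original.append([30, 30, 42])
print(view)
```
[[2, 6, 2], [9, 2, 61]]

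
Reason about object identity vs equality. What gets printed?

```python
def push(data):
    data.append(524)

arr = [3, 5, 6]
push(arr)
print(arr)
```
[3, 5, 6, 524]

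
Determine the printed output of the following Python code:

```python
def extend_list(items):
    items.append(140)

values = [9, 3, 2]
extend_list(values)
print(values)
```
[9, 3, 2, 140]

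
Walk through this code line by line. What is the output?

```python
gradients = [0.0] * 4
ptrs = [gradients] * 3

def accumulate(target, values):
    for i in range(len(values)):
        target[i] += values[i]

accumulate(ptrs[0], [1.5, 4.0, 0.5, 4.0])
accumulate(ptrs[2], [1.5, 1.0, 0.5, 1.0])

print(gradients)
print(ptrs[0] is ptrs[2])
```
[3.0, 5.0, 1.0, 5.0]
True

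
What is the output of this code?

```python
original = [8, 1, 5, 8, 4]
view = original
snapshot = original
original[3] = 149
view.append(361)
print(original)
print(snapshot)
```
[8, 1, 5, 149, 4, 361]
[8, 1, 5, 149, 4, 361]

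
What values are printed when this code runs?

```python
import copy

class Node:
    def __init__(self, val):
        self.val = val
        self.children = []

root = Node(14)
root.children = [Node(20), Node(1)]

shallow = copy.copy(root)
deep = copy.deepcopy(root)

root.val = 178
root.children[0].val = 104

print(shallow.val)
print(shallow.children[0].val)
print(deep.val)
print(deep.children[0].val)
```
14
104
14
20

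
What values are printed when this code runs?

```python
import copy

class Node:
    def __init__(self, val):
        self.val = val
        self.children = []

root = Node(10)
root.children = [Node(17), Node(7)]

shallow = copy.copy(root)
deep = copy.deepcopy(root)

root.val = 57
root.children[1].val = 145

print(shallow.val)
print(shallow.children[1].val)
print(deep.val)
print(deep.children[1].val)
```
10
145
10
7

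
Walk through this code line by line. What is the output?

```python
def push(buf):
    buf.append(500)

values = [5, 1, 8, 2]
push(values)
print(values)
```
[5, 1, 8, 2, 500]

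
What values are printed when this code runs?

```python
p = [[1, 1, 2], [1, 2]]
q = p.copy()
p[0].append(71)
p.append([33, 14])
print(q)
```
[[1, 1, 2, 71], [1, 2]]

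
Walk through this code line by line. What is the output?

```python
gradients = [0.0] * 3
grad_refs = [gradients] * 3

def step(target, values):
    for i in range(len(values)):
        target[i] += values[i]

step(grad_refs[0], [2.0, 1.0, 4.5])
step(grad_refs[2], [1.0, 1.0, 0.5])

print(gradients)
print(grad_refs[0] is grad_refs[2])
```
[3.0, 2.0, 5.0]
True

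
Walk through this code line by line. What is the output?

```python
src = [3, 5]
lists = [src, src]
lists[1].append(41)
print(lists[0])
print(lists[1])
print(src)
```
[3, 5, 41]
[3, 5, 41]
[3, 5, 41]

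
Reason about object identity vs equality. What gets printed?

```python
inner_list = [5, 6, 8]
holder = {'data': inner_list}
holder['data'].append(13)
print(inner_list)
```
[5, 6, 8, 13]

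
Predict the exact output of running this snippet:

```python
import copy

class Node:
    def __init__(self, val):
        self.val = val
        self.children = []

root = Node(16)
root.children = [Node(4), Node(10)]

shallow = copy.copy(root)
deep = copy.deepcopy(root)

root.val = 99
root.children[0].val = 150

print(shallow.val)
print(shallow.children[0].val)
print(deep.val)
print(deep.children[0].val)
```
16
150
16
4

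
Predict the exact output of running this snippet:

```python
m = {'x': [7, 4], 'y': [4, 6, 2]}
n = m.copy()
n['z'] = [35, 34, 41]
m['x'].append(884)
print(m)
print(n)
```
{'x': [7, 4, 884], 'y': [4, 6, 2]}
{'x': [7, 4, 884], 'y': [4, 6, 2], 'z': [35, 34, 41]}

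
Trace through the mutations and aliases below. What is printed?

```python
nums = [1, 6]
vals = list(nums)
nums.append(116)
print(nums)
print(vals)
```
[1, 6, 116]
[1, 6]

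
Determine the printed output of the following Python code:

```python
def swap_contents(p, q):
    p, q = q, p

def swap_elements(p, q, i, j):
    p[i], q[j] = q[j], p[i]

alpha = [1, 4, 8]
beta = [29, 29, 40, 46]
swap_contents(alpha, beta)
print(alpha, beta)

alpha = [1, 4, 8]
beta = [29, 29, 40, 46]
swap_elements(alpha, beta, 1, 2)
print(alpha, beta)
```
[1, 4, 8] [29, 29, 40, 46]
[1, 40, 8] [29, 29, 4, 46]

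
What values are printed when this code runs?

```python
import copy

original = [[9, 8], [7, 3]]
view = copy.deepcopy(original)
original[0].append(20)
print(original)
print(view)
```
[[9, 8, 20], [7, 3]]
[[9, 8], [7, 3]]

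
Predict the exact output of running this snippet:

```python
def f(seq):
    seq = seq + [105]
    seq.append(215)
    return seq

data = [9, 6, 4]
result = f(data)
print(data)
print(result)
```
[9, 6, 4]
[9, 6, 4, 105, 215]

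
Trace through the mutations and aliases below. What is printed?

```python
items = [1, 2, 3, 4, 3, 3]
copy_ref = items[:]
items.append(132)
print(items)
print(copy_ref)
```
[1, 2, 3, 4, 3, 3, 132]
[1, 2, 3, 4, 3, 3]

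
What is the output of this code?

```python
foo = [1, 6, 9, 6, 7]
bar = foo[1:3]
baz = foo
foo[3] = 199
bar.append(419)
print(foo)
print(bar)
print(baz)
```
[1, 6, 9, 199, 7]
[6, 9, 419]
[1, 6, 9, 199, 7]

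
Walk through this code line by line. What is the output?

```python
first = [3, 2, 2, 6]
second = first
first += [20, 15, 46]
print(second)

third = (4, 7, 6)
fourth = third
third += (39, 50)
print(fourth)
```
[3, 2, 2, 6, 20, 15, 46]
(4, 7, 6)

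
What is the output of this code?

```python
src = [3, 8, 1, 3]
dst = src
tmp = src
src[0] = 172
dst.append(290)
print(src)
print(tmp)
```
[172, 8, 1, 3, 290]
[172, 8, 1, 3, 290]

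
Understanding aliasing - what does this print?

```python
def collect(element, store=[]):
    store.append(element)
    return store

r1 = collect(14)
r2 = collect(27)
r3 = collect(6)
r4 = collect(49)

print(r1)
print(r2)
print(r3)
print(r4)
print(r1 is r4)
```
[14, 27, 6, 49]
[14, 27, 6, 49]
[14, 27, 6, 49]
[14, 27, 6, 49]
True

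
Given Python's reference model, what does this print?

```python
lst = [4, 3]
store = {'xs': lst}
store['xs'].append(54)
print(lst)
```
[4, 3, 54]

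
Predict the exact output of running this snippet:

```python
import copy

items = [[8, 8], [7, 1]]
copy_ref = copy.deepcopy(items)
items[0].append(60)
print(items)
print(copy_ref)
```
[[8, 8, 60], [7, 1]]
[[8, 8], [7, 1]]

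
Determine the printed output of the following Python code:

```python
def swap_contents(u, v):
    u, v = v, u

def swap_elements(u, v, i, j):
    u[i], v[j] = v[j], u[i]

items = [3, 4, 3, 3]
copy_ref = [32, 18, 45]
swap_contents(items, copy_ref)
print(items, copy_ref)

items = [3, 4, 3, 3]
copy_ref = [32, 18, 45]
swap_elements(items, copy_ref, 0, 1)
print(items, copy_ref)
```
[3, 4, 3, 3] [32, 18, 45]
[18, 4, 3, 3] [32, 3, 45]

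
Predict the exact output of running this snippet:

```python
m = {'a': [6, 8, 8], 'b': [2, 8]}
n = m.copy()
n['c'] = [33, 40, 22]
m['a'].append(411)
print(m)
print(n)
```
{'a': [6, 8, 8, 411], 'b': [2, 8]}
{'a': [6, 8, 8, 411], 'b': [2, 8], 'c': [33, 40, 22]}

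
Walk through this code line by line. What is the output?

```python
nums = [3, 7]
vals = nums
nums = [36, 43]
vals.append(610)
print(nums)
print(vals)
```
[36, 43]
[3, 7, 610]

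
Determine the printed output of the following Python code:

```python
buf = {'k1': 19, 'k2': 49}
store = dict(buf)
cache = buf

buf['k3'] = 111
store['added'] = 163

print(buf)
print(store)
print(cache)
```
{'k1': 19, 'k2': 49, 'k3': 111}
{'k1': 19, 'k2': 49, 'added': 163}
{'k1': 19, 'k2': 49, 'k3': 111}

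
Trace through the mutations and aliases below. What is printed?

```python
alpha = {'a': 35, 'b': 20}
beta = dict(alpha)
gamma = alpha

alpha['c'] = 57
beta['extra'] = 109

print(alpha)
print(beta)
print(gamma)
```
{'a': 35, 'b': 20, 'c': 57}
{'a': 35, 'b': 20, 'extra': 109}
{'a': 35, 'b': 20, 'c': 57}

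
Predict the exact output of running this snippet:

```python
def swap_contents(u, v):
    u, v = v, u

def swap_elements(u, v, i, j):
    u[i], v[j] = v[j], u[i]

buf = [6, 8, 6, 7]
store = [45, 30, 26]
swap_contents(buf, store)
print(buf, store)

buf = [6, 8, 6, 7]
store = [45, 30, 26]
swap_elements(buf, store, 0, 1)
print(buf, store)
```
[6, 8, 6, 7] [45, 30, 26]
[30, 8, 6, 7] [45, 6, 26]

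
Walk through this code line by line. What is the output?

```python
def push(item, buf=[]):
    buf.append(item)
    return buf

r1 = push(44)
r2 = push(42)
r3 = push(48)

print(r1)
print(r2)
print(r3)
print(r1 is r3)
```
[44, 42, 48]
[44, 42, 48]
[44, 42, 48]
True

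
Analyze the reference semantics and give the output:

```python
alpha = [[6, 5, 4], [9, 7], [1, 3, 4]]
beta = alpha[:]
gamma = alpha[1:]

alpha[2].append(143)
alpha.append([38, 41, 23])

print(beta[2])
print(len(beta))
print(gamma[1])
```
[1, 3, 4, 143]
3
[1, 3, 4, 143]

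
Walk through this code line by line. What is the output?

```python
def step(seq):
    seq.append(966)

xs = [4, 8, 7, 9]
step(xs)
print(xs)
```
[4, 8, 7, 9, 966]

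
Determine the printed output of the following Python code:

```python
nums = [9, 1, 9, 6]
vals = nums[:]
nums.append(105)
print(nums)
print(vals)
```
[9, 1, 9, 6, 105]
[9, 1, 9, 6]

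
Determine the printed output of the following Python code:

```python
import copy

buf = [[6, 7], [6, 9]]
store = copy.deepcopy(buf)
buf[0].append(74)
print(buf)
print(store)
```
[[6, 7, 74], [6, 9]]
[[6, 7], [6, 9]]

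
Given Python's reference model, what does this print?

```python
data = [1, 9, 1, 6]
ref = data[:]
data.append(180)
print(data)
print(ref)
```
[1, 9, 1, 6, 180]
[1, 9, 1, 6]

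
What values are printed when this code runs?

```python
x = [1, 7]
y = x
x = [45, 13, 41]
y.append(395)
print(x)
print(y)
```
[45, 13, 41]
[1, 7, 395]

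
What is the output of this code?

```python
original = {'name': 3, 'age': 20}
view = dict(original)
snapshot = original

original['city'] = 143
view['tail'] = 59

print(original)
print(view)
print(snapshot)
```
{'name': 3, 'age': 20, 'city': 143}
{'name': 3, 'age': 20, 'tail': 59}
{'name': 3, 'age': 20, 'city': 143}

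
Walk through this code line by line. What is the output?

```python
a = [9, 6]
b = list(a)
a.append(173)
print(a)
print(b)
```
[9, 6, 173]
[9, 6]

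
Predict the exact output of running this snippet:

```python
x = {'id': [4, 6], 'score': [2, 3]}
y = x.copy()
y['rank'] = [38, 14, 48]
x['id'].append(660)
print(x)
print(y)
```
{'id': [4, 6, 660], 'score': [2, 3]}
{'id': [4, 6, 660], 'score': [2, 3], 'rank': [38, 14, 48]}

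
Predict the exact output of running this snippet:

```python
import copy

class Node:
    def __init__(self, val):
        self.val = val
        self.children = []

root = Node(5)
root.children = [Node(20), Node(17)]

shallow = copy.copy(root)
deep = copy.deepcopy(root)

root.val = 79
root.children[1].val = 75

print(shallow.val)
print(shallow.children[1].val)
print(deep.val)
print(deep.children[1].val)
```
5
75
5
17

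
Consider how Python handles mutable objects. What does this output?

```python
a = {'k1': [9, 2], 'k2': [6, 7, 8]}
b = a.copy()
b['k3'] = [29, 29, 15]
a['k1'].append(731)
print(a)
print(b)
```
{'k1': [9, 2, 731], 'k2': [6, 7, 8]}
{'k1': [9, 2, 731], 'k2': [6, 7, 8], 'k3': [29, 29, 15]}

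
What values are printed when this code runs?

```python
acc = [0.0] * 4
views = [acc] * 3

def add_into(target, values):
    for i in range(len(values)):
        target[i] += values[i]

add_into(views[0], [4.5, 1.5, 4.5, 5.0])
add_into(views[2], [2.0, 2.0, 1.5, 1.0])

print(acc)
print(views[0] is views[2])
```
[6.5, 3.5, 6.0, 6.0]
True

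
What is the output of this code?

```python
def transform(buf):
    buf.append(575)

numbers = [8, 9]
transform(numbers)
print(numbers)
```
[8, 9, 575]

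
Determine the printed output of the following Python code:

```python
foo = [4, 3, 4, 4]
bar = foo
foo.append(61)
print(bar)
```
[4, 3, 4, 4, 61]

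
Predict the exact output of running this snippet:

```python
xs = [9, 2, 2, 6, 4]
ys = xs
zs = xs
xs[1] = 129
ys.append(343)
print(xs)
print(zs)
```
[9, 129, 2, 6, 4, 343]
[9, 129, 2, 6, 4, 343]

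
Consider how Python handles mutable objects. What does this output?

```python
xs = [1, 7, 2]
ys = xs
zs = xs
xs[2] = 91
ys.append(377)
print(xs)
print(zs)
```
[1, 7, 91, 377]
[1, 7, 91, 377]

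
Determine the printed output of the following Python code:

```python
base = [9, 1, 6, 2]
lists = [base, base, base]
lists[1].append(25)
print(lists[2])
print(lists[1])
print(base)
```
[9, 1, 6, 2, 25]
[9, 1, 6, 2, 25]
[9, 1, 6, 2, 25]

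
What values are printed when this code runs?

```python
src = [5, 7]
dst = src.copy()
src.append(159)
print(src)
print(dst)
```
[5, 7, 159]
[5, 7]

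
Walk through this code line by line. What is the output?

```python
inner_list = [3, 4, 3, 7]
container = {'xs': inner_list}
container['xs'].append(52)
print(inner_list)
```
[3, 4, 3, 7, 52]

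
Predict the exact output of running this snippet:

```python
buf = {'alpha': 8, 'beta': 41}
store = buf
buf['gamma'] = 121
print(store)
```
{'alpha': 8, 'beta': 41, 'gamma': 121}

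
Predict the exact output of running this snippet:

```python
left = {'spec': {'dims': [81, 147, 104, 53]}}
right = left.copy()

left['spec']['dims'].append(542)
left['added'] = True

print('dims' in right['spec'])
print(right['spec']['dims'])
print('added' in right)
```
True
[81, 147, 104, 53, 542]
False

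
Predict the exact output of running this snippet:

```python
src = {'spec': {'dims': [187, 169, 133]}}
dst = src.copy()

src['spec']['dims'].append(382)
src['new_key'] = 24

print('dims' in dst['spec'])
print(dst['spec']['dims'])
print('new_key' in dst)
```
True
[187, 169, 133, 382]
False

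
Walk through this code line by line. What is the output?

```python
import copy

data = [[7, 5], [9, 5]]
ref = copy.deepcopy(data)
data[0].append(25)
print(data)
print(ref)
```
[[7, 5, 25], [9, 5]]
[[7, 5], [9, 5]]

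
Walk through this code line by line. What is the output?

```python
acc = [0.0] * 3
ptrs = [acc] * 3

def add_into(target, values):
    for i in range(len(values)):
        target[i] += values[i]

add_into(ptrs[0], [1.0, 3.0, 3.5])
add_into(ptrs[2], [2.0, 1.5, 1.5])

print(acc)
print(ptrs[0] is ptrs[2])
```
[3.0, 4.5, 5.0]
True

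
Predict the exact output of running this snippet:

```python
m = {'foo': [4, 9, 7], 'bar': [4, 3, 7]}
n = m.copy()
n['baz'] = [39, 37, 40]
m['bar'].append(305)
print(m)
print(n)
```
{'foo': [4, 9, 7], 'bar': [4, 3, 7, 305]}
{'foo': [4, 9, 7], 'bar': [4, 3, 7, 305], 'baz': [39, 37, 40]}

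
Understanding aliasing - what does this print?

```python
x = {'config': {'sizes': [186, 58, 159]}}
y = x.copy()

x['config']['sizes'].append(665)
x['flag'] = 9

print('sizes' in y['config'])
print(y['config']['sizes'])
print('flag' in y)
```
True
[186, 58, 159, 665]
False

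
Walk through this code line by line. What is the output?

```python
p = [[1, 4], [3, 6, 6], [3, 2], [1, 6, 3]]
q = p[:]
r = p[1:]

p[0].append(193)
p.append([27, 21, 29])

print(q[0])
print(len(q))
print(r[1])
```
[1, 4, 193]
4
[3, 2]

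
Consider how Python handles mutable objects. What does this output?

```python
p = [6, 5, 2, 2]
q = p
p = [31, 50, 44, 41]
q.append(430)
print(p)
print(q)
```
[31, 50, 44, 41]
[6, 5, 2, 2, 430]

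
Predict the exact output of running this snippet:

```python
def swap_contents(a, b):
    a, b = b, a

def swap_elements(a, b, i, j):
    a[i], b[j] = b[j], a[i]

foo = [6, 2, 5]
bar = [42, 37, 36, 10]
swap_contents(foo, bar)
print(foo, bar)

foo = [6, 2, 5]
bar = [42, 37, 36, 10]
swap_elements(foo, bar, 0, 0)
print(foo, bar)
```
[6, 2, 5] [42, 37, 36, 10]
[42, 2, 5] [6, 37, 36, 10]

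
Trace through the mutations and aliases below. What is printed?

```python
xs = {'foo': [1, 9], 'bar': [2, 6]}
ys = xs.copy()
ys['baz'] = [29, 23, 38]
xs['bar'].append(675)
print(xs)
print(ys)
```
{'foo': [1, 9], 'bar': [2, 6, 675]}
{'foo': [1, 9], 'bar': [2, 6, 675], 'baz': [29, 23, 38]}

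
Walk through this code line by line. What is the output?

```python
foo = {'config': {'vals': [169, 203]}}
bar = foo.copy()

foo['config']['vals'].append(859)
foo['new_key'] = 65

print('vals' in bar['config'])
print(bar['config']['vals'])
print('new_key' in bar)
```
True
[169, 203, 859]
False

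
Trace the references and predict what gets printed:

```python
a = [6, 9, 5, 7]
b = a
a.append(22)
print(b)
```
[6, 9, 5, 7, 22]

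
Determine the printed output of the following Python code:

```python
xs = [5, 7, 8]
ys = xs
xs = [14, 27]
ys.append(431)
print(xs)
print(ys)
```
[14, 27]
[5, 7, 8, 431]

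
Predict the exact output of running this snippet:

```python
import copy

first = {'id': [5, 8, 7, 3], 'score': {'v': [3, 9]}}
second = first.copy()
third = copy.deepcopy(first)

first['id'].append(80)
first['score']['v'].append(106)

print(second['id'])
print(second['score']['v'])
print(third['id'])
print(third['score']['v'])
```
[5, 8, 7, 3, 80]
[3, 9, 106]
[5, 8, 7, 3]
[3, 9]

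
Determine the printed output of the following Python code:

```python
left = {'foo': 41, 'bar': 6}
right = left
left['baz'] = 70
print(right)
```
{'foo': 41, 'bar': 6, 'baz': 70}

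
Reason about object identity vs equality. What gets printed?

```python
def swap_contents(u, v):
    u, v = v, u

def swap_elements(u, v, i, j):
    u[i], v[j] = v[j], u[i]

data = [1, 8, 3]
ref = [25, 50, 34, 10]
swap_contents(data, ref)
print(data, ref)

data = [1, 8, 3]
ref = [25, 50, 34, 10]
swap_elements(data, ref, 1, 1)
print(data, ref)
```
[1, 8, 3] [25, 50, 34, 10]
[1, 50, 3] [25, 8, 34, 10]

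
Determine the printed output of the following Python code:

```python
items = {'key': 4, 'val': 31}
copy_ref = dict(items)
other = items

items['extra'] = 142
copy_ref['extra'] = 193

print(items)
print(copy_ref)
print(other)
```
{'key': 4, 'val': 31, 'extra': 142}
{'key': 4, 'val': 31, 'extra': 193}
{'key': 4, 'val': 31, 'extra': 142}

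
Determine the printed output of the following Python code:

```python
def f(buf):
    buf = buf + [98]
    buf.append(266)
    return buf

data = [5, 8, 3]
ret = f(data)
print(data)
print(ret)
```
[5, 8, 3]
[5, 8, 3, 98, 266]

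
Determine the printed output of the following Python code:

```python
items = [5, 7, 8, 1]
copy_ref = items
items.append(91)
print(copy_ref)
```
[5, 7, 8, 1, 91]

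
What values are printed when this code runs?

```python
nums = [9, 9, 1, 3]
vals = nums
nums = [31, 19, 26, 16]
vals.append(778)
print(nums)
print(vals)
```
[31, 19, 26, 16]
[9, 9, 1, 3, 778]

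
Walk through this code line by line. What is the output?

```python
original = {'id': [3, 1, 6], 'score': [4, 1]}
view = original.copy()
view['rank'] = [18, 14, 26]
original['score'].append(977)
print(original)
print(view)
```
{'id': [3, 1, 6], 'score': [4, 1, 977]}
{'id': [3, 1, 6], 'score': [4, 1, 977], 'rank': [18, 14, 26]}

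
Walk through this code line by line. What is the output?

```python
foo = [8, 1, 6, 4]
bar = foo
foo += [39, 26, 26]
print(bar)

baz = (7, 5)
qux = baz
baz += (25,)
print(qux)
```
[8, 1, 6, 4, 39, 26, 26]
(7, 5)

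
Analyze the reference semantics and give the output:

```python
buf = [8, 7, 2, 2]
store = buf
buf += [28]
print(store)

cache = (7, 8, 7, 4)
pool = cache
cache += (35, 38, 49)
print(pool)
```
[8, 7, 2, 2, 28]
(7, 8, 7, 4)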